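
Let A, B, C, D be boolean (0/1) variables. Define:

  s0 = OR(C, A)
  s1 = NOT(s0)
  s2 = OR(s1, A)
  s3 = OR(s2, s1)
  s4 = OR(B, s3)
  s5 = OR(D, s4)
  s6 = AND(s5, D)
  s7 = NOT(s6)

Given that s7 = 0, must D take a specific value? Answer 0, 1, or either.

s7 = NOT(s6) must be 0, so s6 = 1.
s6 = AND(s5, D) must be 1, so both s5 = 1 and D = 1.
Every assignment with s7 = 0 has D = 1; there are 8 such assignment(s).

1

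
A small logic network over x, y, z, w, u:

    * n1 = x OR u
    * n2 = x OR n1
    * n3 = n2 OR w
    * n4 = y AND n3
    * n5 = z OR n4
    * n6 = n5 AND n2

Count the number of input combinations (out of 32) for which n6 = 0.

n6 = n5 AND n2 must be 0, so at least one of n5, n2 is 0.
Enumerating the 32 input combinations, 14 give n6 = 0 and 18 give n6 = 1.

14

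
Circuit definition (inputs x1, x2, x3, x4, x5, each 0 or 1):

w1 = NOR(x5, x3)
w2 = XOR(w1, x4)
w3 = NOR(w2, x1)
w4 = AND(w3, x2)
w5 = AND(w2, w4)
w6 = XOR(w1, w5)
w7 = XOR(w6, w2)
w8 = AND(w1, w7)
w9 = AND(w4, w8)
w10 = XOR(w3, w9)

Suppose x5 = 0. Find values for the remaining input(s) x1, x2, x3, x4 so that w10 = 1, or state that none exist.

x1=0 x2=1 x3=1 x4=0

w10 = XOR(w3, w9) must be 1, so w3 and w9 differ.
Check with x5 = 0 and x1=0, x2=1, x3=1, x4=0:
w1 = NOR(x5, x3) = NOR(0, 1) = 0
w2 = XOR(w1, x4) = XOR(0, 0) = 0
w3 = NOR(w2, x1) = NOR(0, 0) = 1
w4 = AND(w3, x2) = AND(1, 1) = 1
w5 = AND(w2, w4) = AND(0, 1) = 0
w6 = XOR(w1, w5) = XOR(0, 0) = 0
w7 = XOR(w6, w2) = XOR(0, 0) = 0
w8 = AND(w1, w7) = AND(0, 0) = 0
w9 = AND(w4, w8) = AND(1, 0) = 0
w10 = XOR(w3, w9) = XOR(1, 0) = 1
So w10 = 1.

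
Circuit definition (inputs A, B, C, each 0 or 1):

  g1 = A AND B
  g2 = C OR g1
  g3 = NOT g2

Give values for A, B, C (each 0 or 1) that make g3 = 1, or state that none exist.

g3 = NOT g2 must be 1, so g2 = 0.
Check with A=0, B=1, C=0:
g1 = A AND B = 0 AND 1 = 0
g2 = C OR g1 = 0 OR 0 = 0
g3 = NOT g2 = NOT 0 = 1
So g3 = 1 as required.

A=0, B=1, C=0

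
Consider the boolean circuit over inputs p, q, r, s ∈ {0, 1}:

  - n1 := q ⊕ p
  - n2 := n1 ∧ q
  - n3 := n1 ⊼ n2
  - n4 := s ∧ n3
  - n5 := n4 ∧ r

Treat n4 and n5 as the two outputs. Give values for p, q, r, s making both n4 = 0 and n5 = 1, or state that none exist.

no solution exists

Across all 16 input combinations, none give both n4 = 0 and n5 = 1.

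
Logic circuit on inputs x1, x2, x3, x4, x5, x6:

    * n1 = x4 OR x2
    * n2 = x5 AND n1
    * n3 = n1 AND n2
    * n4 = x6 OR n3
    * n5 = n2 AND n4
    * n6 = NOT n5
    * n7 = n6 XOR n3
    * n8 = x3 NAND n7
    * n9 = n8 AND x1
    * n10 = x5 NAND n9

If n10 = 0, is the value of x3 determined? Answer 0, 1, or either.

n10 = x5 NAND n9 must be 0, so both x5 = 1 and n9 = 1.
n9 = n8 AND x1 must be 1, so both n8 = 1 and x1 = 1.
Every assignment with n10 = 0 has x3 = 0; there are 8 such assignment(s).

0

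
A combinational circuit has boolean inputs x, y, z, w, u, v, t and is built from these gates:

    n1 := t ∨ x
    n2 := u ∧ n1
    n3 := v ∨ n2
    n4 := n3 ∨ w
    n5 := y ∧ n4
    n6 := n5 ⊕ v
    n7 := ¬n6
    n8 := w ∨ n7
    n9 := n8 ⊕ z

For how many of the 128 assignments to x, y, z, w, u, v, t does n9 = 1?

64

n9 = n8 ⊕ z must be 1, so n8 and z differ.
Enumerating the 128 input combinations, 64 give n9 = 1 and 64 give n9 = 0.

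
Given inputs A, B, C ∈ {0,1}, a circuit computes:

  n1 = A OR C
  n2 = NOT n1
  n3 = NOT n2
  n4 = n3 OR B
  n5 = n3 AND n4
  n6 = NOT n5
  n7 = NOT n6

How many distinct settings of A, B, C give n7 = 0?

2

n7 = NOT n6 must be 0, so n6 = 1.
n6 = NOT n5 must be 1, so n5 = 0.
Satisfying assignments:
  A=0, B=0, C=0
  A=0, B=1, C=0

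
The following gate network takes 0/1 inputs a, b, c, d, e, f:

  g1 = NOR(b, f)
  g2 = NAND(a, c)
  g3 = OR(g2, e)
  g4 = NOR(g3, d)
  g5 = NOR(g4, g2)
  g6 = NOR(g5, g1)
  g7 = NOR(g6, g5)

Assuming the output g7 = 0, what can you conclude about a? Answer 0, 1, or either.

either

Both values of a occur among assignments with g7 = 0:
  a=0: a=0, b=0, c=0, d=0, e=0, f=1
  a=1: a=1, b=0, c=0, d=0, e=0, f=1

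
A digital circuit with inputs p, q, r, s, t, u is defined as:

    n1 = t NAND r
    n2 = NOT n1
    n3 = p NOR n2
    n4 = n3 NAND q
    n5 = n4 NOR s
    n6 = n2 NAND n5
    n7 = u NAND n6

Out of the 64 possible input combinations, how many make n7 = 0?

32

n7 = u NAND n6 must be 0, so both u = 1 and n6 = 1.
n6 = n2 NAND n5 must be 1, so at least one of n2, n5 is 0.
Enumerating the 64 input combinations, 32 give n7 = 0 and 32 give n7 = 1.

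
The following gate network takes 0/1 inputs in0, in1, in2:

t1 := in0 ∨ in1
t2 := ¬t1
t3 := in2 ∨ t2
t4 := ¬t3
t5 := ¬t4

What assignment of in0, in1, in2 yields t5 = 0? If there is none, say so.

in0=1, in1=0, in2=0

t5 = ¬t4 must be 0, so t4 = 1.
Check with in0=1, in1=0, in2=0:
t1 = in0 ∨ in1 = 1 ∨ 0 = 1
t2 = ¬t1 = ¬1 = 0
t3 = in2 ∨ t2 = 0 ∨ 0 = 0
t4 = ¬t3 = ¬0 = 1
t5 = ¬t4 = ¬1 = 0
So t5 = 0 as required.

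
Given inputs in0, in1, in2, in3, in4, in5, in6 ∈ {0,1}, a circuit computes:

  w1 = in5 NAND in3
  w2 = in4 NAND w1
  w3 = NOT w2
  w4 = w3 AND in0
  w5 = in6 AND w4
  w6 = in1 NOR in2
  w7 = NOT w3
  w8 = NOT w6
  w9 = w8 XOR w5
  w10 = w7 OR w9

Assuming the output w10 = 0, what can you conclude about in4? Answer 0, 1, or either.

1

w10 = w7 OR w9 must be 0, so both w7 = 0 and w9 = 0.
w7 = NOT w3 must be 0, so w3 = 1.
Every assignment with w10 = 0 has in4 = 1; there are 18 such assignment(s).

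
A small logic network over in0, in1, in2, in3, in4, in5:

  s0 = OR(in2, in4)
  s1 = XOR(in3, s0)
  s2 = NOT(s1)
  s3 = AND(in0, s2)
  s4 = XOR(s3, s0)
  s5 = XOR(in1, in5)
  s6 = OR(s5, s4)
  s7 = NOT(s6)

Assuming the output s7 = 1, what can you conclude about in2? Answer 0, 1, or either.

either

Both values of in2 occur among assignments with s7 = 1:
  in2=0: in0=0, in1=0, in2=0, in3=0, in4=0, in5=0
  in2=1: in0=1, in1=0, in2=1, in3=1, in4=0, in5=0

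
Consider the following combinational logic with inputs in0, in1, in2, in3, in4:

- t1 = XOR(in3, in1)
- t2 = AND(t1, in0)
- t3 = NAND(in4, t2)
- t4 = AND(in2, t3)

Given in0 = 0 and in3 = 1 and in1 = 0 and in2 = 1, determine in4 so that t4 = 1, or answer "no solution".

in4=1

Check with in0 = 0 and in3 = 1 and in1 = 0 and in2 = 1 and in4=1:
t1 = XOR(in3, in1) = XOR(1, 0) = 1
t2 = AND(t1, in0) = AND(1, 0) = 0
t3 = NAND(in4, t2) = NAND(1, 0) = 1
t4 = AND(in2, t3) = AND(1, 1) = 1
So t4 = 1.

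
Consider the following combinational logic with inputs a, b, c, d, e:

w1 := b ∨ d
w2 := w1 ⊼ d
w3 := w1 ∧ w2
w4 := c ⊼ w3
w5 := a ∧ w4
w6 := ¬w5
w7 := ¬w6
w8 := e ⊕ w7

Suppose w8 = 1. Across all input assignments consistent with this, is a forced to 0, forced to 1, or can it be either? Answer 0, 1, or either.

either

Both values of a occur among assignments with w8 = 1:
  a=0: a=0, b=0, c=0, d=0, e=1
  a=1: a=1, b=0, c=0, d=0, e=0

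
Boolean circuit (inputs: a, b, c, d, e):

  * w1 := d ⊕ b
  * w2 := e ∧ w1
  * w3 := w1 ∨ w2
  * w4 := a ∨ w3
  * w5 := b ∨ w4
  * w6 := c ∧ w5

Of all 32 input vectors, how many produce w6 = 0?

18

w6 = c ∧ w5 must be 0, so at least one of c, w5 is 0.
Enumerating the 32 input combinations, 18 give w6 = 0 and 14 give w6 = 1.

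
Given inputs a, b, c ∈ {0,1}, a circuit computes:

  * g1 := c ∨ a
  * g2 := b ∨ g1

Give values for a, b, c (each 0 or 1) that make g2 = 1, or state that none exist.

g2 = b ∨ g1 must be 1, so at least one of b, g1 is 1.
Check with a=1, b=1, c=0:
g1 = c ∨ a = 0 ∨ 1 = 1
g2 = b ∨ g1 = 1 ∨ 1 = 1
So g2 = 1 as required.

a=1, b=1, c=0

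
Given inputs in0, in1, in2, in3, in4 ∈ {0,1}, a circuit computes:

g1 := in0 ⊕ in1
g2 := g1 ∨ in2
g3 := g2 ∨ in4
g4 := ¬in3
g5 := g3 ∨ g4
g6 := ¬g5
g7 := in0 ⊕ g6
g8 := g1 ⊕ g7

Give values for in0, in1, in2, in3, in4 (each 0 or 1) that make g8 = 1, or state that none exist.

in0=0, in1=1, in2=0, in3=0, in4=1

Check with in0=0, in1=1, in2=0, in3=0, in4=1:
g1 = in0 ⊕ in1 = 0 ⊕ 1 = 1
g2 = g1 ∨ in2 = 1 ∨ 0 = 1
g3 = g2 ∨ in4 = 1 ∨ 1 = 1
g4 = ¬in3 = ¬0 = 1
g5 = g3 ∨ g4 = 1 ∨ 1 = 1
g6 = ¬g5 = ¬1 = 0
g7 = in0 ⊕ g6 = 0 ⊕ 0 = 0
g8 = g1 ⊕ g7 = 1 ⊕ 0 = 1
So g8 = 1 as required.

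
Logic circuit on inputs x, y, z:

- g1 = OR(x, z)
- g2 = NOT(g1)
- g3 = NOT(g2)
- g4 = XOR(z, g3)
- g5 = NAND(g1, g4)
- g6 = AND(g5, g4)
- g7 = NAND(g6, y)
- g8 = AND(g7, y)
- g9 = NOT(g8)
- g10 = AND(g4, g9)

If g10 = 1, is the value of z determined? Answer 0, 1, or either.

g10 = AND(g4, g9) must be 1, so both g4 = 1 and g9 = 1.
g4 = XOR(z, g3) must be 1, so z and g3 differ.
Every assignment with g10 = 1 has z = 0; there are 1 such assignment(s).
  x=1, y=0, z=0

0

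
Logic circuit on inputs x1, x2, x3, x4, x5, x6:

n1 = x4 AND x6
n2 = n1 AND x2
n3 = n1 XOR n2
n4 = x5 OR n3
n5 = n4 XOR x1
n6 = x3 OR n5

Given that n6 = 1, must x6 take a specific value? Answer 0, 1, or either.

either

Both values of x6 occur among assignments with n6 = 1:
  x6=0: x1=0, x2=0, x3=0, x4=0, x5=1, x6=0
  x6=1: x1=0, x2=0, x3=0, x4=0, x5=1, x6=1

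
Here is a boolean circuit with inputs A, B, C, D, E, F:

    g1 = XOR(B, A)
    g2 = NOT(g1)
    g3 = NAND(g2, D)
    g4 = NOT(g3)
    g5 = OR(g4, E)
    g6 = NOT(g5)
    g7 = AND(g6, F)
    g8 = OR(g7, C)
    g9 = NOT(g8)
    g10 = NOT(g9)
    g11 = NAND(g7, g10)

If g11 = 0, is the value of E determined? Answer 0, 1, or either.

0

g11 = NAND(g7, g10) must be 0, so both g7 = 1 and g10 = 1.
g7 = AND(g6, F) must be 1, so both g6 = 1 and F = 1.
g10 = NOT(g9) must be 1, so g9 = 0.
Every assignment with g11 = 0 has E = 0; there are 12 such assignment(s).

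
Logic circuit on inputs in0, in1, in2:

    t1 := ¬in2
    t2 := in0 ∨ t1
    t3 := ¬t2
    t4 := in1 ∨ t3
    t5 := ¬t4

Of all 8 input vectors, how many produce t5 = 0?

5

t5 = ¬t4 must be 0, so t4 = 1.
t4 = in1 ∨ t3 must be 1, so at least one of in1, t3 is 1.
Satisfying assignments:
  in0=0, in1=0, in2=1
  in0=0, in1=1, in2=0
  in0=0, in1=1, in2=1
  in0=1, in1=1, in2=0
  in0=1, in1=1, in2=1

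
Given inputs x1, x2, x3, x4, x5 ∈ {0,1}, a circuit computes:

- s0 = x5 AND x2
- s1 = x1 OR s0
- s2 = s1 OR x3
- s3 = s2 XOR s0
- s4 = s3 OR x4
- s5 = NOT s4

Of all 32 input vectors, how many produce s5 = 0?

25

s5 = NOT s4 must be 0, so s4 = 1.
s4 = s3 OR x4 must be 1, so at least one of s3, x4 is 1.
Enumerating the 32 input combinations, 25 give s5 = 0 and 7 give s5 = 1.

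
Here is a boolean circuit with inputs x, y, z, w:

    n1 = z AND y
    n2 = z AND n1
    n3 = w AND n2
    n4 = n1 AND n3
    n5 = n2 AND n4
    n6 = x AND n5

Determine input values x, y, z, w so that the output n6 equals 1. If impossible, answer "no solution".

x=1 y=1 z=1 w=1

n6 = x AND n5 must be 1, so both x = 1 and n5 = 1.
n5 = n2 AND n4 must be 1, so both n2 = 1 and n4 = 1.
n2 = z AND n1 must be 1, so both z = 1 and n1 = 1.
Check with x=1 y=1 z=1 w=1:
n1 = z AND y = 1 AND 1 = 1
n2 = z AND n1 = 1 AND 1 = 1
n3 = w AND n2 = 1 AND 1 = 1
n4 = n1 AND n3 = 1 AND 1 = 1
n5 = n2 AND n4 = 1 AND 1 = 1
n6 = x AND n5 = 1 AND 1 = 1
So n6 = 1 as required.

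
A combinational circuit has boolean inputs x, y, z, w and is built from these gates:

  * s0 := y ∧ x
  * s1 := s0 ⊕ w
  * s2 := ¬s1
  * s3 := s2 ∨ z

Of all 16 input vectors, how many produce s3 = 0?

s3 = s2 ∨ z must be 0, so both s2 = 0 and z = 0.
Satisfying assignments:
  x=0, y=0, z=0, w=1
  x=0, y=1, z=0, w=1
  x=1, y=0, z=0, w=1
  x=1, y=1, z=0, w=0

4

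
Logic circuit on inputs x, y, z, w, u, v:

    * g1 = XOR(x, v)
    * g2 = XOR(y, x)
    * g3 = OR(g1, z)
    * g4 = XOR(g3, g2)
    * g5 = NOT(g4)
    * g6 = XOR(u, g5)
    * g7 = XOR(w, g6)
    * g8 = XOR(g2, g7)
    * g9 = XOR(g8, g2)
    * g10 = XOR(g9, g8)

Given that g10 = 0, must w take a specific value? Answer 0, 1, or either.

Both values of w occur among assignments with g10 = 0:
  w=0: x=0, y=0, z=0, w=0, u=0, v=0
  w=1: x=0, y=0, z=0, w=1, u=0, v=0

either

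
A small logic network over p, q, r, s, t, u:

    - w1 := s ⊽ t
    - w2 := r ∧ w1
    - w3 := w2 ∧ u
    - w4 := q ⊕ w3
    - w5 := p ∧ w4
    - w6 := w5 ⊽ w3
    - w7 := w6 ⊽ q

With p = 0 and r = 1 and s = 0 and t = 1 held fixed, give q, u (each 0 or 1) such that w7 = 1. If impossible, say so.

no solution exists

With p = 0 and r = 1 and s = 0 and t = 1 fixed, none of the 4 settings of q, u give w7 = 1.
For example, with q=0, u=0:
w1 = s ⊽ t = 0 ⊽ 1 = 0
w2 = r ∧ w1 = 1 ∧ 0 = 0
w3 = w2 ∧ u = 0 ∧ 0 = 0
w4 = q ⊕ w3 = 0 ⊕ 0 = 0
w5 = p ∧ w4 = 0 ∧ 0 = 0
w6 = w5 ⊽ w3 = 0 ⊽ 0 = 1
w7 = w6 ⊽ q = 1 ⊽ 0 = 0
giving w7 = 0 ≠ 1.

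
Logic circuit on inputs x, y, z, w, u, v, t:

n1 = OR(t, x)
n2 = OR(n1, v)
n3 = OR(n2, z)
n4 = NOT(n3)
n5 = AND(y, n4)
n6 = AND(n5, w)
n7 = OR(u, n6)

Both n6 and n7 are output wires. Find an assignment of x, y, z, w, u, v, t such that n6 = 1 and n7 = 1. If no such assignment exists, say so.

Check with x=0, y=1, z=0, w=1, u=0, v=0, t=0:
n1 = OR(t, x) = OR(0, 0) = 0
n2 = OR(n1, v) = OR(0, 0) = 0
n3 = OR(n2, z) = OR(0, 0) = 0
n4 = NOT(n3) = NOT 0 = 1
n5 = AND(y, n4) = AND(1, 1) = 1
n6 = AND(n5, w) = AND(1, 1) = 1
n7 = OR(u, n6) = OR(0, 1) = 1
So n6 = 1 and n7 = 1.

x=0, y=1, z=0, w=1, u=0, v=0, t=0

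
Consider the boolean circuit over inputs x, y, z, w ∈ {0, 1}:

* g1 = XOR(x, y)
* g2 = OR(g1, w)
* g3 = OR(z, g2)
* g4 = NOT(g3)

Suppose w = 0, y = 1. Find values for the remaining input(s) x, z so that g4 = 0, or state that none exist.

g4 = NOT(g3) must be 0, so g3 = 1.
g3 = OR(z, g2) must be 1, so at least one of z, g2 is 1.
Check with w = 0, y = 1 and x=1, z=1:
g1 = XOR(x, y) = XOR(1, 1) = 0
g2 = OR(g1, w) = OR(0, 0) = 0
g3 = OR(z, g2) = OR(1, 0) = 1
g4 = NOT(g3) = NOT 1 = 0
So g4 = 0.

x=1 z=1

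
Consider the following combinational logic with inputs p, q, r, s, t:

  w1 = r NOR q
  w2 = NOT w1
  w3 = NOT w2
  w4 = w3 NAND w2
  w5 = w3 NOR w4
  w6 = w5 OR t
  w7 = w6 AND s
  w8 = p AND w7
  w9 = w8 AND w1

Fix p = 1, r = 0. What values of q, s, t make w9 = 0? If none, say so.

q=1 s=0 t=0

w9 = w8 AND w1 must be 0, so at least one of w8, w1 is 0.
Check with p = 1, r = 0 and q=1, s=0, t=0:
w1 = r NOR q = 0 NOR 1 = 0
w2 = NOT w1 = NOT 0 = 1
w3 = NOT w2 = NOT 1 = 0
w4 = w3 NAND w2 = 0 NAND 1 = 1
w5 = w3 NOR w4 = 0 NOR 1 = 0
w6 = w5 OR t = 0 OR 0 = 0
w7 = w6 AND s = 0 AND 0 = 0
w8 = p AND w7 = 1 AND 0 = 0
w9 = w8 AND w1 = 0 AND 0 = 0
So w9 = 0.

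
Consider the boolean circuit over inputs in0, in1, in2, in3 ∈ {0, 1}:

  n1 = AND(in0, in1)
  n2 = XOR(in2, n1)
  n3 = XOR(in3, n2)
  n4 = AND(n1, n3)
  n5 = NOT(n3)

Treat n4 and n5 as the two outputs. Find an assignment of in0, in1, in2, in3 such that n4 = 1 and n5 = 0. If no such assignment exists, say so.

in0=1, in1=1, in2=1, in3=1

Check with in0=1, in1=1, in2=1, in3=1:
n1 = AND(in0, in1) = AND(1, 1) = 1
n2 = XOR(in2, n1) = XOR(1, 1) = 0
n3 = XOR(in3, n2) = XOR(1, 0) = 1
n4 = AND(n1, n3) = AND(1, 1) = 1
n5 = NOT(n3) = NOT 1 = 0
So n4 = 1 and n5 = 0.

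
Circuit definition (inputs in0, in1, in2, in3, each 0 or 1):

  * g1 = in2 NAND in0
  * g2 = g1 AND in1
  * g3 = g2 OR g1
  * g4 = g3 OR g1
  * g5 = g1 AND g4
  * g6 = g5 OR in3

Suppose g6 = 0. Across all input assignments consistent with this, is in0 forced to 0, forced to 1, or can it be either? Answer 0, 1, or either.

1

g6 = g5 OR in3 must be 0, so both g5 = 0 and in3 = 0.
g5 = g1 AND g4 must be 0, so at least one of g1, g4 is 0.
Every assignment with g6 = 0 has in0 = 1; there are 2 such assignment(s).
  in0=1, in1=0, in2=1, in3=0
  in0=1, in1=1, in2=1, in3=0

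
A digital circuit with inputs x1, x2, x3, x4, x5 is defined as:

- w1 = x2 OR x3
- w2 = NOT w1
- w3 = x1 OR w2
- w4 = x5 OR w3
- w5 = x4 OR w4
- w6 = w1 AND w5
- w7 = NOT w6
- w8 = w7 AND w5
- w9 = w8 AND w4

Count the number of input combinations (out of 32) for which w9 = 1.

8

w9 = w8 AND w4 must be 1, so both w8 = 1 and w4 = 1.
w8 = w7 AND w5 must be 1, so both w7 = 1 and w5 = 1.
w4 = x5 OR w3 must be 1, so at least one of x5, w3 is 1.
Enumerating the 32 input combinations, 8 give w9 = 1 and 24 give w9 = 0.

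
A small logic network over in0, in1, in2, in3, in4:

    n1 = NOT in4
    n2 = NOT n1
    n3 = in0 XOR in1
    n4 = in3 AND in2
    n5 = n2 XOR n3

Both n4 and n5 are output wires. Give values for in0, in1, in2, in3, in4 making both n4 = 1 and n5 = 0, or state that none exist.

in0=0, in1=1, in2=1, in3=1, in4=1

Check with in0=0, in1=1, in2=1, in3=1, in4=1:
n1 = NOT in4 = NOT 1 = 0
n2 = NOT n1 = NOT 0 = 1
n3 = in0 XOR in1 = 0 XOR 1 = 1
n4 = in3 AND in2 = 1 AND 1 = 1
n5 = n2 XOR n3 = 1 XOR 1 = 0
So n4 = 1 and n5 = 0.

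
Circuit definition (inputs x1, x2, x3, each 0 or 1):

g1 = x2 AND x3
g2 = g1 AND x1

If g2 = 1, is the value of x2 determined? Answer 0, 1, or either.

1

g2 = g1 AND x1 must be 1, so both g1 = 1 and x1 = 1.
g1 = x2 AND x3 must be 1, so both x2 = 1 and x3 = 1.
Every assignment with g2 = 1 has x2 = 1; there are 1 such assignment(s).
  x1=1, x2=1, x3=1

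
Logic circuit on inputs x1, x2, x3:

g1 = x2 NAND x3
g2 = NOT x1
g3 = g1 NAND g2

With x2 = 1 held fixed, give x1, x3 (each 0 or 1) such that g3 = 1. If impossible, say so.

g3 = g1 NAND g2 must be 1, so at least one of g1, g2 is 0.
Check with x2 = 1 and x1=1, x3=1:
g1 = x2 NAND x3 = 1 NAND 1 = 0
g2 = NOT x1 = NOT 1 = 0
g3 = g1 NAND g2 = 0 NAND 0 = 1
So g3 = 1.

x1=1 x3=1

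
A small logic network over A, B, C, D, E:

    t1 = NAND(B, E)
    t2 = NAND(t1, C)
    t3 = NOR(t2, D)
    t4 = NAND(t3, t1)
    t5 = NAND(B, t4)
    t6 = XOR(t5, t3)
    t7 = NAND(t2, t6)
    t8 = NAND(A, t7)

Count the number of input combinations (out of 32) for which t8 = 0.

t8 = NAND(A, t7) must be 0, so both A = 1 and t7 = 1.
Enumerating the 32 input combinations, 12 give t8 = 0 and 20 give t8 = 1.

12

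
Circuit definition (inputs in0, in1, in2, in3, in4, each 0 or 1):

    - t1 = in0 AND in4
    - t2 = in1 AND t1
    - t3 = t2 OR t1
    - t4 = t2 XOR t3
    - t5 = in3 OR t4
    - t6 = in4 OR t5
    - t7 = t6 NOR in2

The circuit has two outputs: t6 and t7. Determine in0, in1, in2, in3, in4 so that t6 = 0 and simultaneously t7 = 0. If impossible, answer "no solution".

in0=0 in1=0 in2=1 in3=0 in4=0

Check with in0=0 in1=0 in2=1 in3=0 in4=0:
t1 = in0 AND in4 = 0 AND 0 = 0
t2 = in1 AND t1 = 0 AND 0 = 0
t3 = t2 OR t1 = 0 OR 0 = 0
t4 = t2 XOR t3 = 0 XOR 0 = 0
t5 = in3 OR t4 = 0 OR 0 = 0
t6 = in4 OR t5 = 0 OR 0 = 0
t7 = t6 NOR in2 = 0 NOR 1 = 0
So t6 = 0 and t7 = 0.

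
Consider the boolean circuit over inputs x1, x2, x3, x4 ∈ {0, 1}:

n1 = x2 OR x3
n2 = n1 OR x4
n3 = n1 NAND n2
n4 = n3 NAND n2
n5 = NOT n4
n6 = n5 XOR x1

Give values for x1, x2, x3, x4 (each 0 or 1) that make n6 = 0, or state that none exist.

n6 = n5 XOR x1 must be 0, so n5 and x1 are equal.
Check with x1=0, x2=1, x3=0, x4=1:
n1 = x2 OR x3 = 1 OR 0 = 1
n2 = n1 OR x4 = 1 OR 1 = 1
n3 = n1 NAND n2 = 1 NAND 1 = 0
n4 = n3 NAND n2 = 0 NAND 1 = 1
n5 = NOT n4 = NOT 1 = 0
n6 = n5 XOR x1 = 0 XOR 0 = 0
So n6 = 0 as required.

x1=0, x2=1, x3=0, x4=1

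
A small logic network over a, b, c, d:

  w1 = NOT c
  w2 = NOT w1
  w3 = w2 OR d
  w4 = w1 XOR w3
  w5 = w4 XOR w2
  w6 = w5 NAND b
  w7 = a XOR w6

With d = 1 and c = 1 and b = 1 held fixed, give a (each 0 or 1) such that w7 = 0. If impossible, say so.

w7 = a XOR w6 must be 0, so a and w6 are equal.
Check with d = 1 and c = 1 and b = 1 and a=1:
w1 = NOT c = NOT 1 = 0
w2 = NOT w1 = NOT 0 = 1
w3 = w2 OR d = 1 OR 1 = 1
w4 = w1 XOR w3 = 0 XOR 1 = 1
w5 = w4 XOR w2 = 1 XOR 1 = 0
w6 = w5 NAND b = 0 NAND 1 = 1
w7 = a XOR w6 = 1 XOR 1 = 0
So w7 = 0.

a=1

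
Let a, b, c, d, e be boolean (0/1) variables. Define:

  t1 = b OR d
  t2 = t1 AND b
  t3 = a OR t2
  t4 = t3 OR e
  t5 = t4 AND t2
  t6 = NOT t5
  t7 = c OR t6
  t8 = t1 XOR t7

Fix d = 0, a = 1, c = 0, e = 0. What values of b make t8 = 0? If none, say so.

With d = 0, a = 1, c = 0, e = 0 fixed, none of the 2 settings of b give t8 = 0.
For example, with b=1:
t1 = b OR d = 1 OR 0 = 1
t2 = t1 AND b = 1 AND 1 = 1
t3 = a OR t2 = 1 OR 1 = 1
t4 = t3 OR e = 1 OR 0 = 1
t5 = t4 AND t2 = 1 AND 1 = 1
t6 = NOT t5 = NOT 1 = 0
t7 = c OR t6 = 0 OR 0 = 0
t8 = t1 XOR t7 = 1 XOR 0 = 1
giving t8 = 1 ≠ 0.

no solution exists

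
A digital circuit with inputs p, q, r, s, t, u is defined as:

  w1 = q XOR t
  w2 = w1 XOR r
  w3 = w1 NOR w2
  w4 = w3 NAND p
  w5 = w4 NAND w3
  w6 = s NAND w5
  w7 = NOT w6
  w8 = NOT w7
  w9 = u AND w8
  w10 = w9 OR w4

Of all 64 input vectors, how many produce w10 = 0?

6

w10 = w9 OR w4 must be 0, so both w9 = 0 and w4 = 0.
w9 = u AND w8 must be 0, so at least one of u, w8 is 0.
w4 = w3 NAND p must be 0, so both w3 = 1 and p = 1.
Satisfying assignments:
  p=1, q=0, r=0, s=0, t=0, u=0
  p=1, q=0, r=0, s=1, t=0, u=0
  p=1, q=0, r=0, s=1, t=0, u=1
  p=1, q=1, r=0, s=0, t=1, u=0
  p=1, q=1, r=0, s=1, t=1, u=0
  p=1, q=1, r=0, s=1, t=1, u=1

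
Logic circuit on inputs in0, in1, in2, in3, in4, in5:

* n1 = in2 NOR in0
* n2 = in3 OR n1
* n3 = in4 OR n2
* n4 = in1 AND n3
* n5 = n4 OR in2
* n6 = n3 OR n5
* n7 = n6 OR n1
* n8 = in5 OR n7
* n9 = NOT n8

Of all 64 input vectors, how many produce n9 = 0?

62

n9 = NOT n8 must be 0, so n8 = 1.
n8 = in5 OR n7 must be 1, so at least one of in5, n7 is 1.
Enumerating the 64 input combinations, 62 give n9 = 0 and 2 give n9 = 1.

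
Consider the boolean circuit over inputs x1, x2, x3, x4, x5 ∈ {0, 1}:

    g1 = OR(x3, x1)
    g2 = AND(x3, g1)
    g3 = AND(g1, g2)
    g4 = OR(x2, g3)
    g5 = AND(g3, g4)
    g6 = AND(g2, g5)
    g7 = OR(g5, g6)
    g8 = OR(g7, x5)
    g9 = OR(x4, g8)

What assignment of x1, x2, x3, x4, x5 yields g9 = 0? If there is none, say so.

g9 = OR(x4, g8) must be 0, so both x4 = 0 and g8 = 0.
g8 = OR(g7, x5) must be 0, so both g7 = 0 and x5 = 0.
Check with x1=1, x2=1, x3=0, x4=0, x5=0:
g1 = OR(x3, x1) = OR(0, 1) = 1
g2 = AND(x3, g1) = AND(0, 1) = 0
g3 = AND(g1, g2) = AND(1, 0) = 0
g4 = OR(x2, g3) = OR(1, 0) = 1
g5 = AND(g3, g4) = AND(0, 1) = 0
g6 = AND(g2, g5) = AND(0, 0) = 0
g7 = OR(g5, g6) = OR(0, 0) = 0
g8 = OR(g7, x5) = OR(0, 0) = 0
g9 = OR(x4, g8) = OR(0, 0) = 0
So g9 = 0 as required.

x1=1, x2=1, x3=0, x4=0, x5=0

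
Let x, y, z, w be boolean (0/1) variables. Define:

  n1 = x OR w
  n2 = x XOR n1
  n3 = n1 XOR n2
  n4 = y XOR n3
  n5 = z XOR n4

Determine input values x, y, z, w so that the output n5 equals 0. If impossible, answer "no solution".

x=0, y=1, z=1, w=1

Check with x=0, y=1, z=1, w=1:
n1 = x OR w = 0 OR 1 = 1
n2 = x XOR n1 = 0 XOR 1 = 1
n3 = n1 XOR n2 = 1 XOR 1 = 0
n4 = y XOR n3 = 1 XOR 0 = 1
n5 = z XOR n4 = 1 XOR 1 = 0
So n5 = 0 as required.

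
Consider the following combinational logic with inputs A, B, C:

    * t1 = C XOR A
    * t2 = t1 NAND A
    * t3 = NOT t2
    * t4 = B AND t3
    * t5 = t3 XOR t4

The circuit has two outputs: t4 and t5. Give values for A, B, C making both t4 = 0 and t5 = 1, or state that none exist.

Check with A=1, B=0, C=0:
t1 = C XOR A = 0 XOR 1 = 1
t2 = t1 NAND A = 1 NAND 1 = 0
t3 = NOT t2 = NOT 0 = 1
t4 = B AND t3 = 0 AND 1 = 0
t5 = t3 XOR t4 = 1 XOR 0 = 1
So t4 = 0 and t5 = 1.

A=1, B=0, C=0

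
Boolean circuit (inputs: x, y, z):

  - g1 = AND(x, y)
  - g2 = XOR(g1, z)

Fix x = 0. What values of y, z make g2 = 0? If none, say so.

y=1, z=0

g2 = XOR(g1, z) must be 0, so g1 and z are equal.
Check with x = 0 and y=1, z=0:
g1 = AND(x, y) = AND(0, 1) = 0
g2 = XOR(g1, z) = XOR(0, 0) = 0
So g2 = 0.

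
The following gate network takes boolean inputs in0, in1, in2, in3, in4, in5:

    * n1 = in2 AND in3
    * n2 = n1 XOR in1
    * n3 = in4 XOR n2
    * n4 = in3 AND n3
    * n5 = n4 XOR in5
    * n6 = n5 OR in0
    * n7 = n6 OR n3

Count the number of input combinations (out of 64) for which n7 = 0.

8

n7 = n6 OR n3 must be 0, so both n6 = 0 and n3 = 0.
Enumerating the 64 input combinations, 8 give n7 = 0 and 56 give n7 = 1.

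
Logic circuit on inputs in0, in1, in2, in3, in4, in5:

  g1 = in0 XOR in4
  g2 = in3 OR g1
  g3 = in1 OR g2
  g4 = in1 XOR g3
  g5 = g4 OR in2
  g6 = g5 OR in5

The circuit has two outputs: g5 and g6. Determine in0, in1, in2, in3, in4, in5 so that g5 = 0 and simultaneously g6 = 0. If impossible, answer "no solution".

in0=1 in1=1 in2=0 in3=1 in4=1 in5=0

Check with in0=1 in1=1 in2=0 in3=1 in4=1 in5=0:
g1 = in0 XOR in4 = 1 XOR 1 = 0
g2 = in3 OR g1 = 1 OR 0 = 1
g3 = in1 OR g2 = 1 OR 1 = 1
g4 = in1 XOR g3 = 1 XOR 1 = 0
g5 = g4 OR in2 = 0 OR 0 = 0
g6 = g5 OR in5 = 0 OR 0 = 0
So g5 = 0 and g6 = 0.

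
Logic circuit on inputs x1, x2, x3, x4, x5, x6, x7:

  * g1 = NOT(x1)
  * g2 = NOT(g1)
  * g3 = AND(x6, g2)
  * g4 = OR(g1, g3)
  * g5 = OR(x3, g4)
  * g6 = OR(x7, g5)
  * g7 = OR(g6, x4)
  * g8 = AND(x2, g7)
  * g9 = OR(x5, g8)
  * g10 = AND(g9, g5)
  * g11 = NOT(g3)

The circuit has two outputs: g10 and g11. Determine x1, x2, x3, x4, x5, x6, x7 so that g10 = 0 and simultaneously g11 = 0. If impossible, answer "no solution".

Check with x1=1, x2=0, x3=0, x4=0, x5=0, x6=1, x7=0:
g1 = NOT(x1) = NOT 1 = 0
g2 = NOT(g1) = NOT 0 = 1
g3 = AND(x6, g2) = AND(1, 1) = 1
g4 = OR(g1, g3) = OR(0, 1) = 1
g5 = OR(x3, g4) = OR(0, 1) = 1
g6 = OR(x7, g5) = OR(0, 1) = 1
g7 = OR(g6, x4) = OR(1, 0) = 1
g8 = AND(x2, g7) = AND(0, 1) = 0
g9 = OR(x5, g8) = OR(0, 0) = 0
g10 = AND(g9, g5) = AND(0, 1) = 0
g11 = NOT(g3) = NOT 1 = 0
So g10 = 0 and g11 = 0.

x1=1, x2=0, x3=0, x4=0, x5=0, x6=1, x7=0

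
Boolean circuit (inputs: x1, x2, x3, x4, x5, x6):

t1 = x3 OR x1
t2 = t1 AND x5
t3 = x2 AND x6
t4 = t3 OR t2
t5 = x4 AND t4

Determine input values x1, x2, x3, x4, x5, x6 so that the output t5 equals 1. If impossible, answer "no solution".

x1=1, x2=1, x3=1, x4=1, x5=0, x6=1

t5 = x4 AND t4 must be 1, so both x4 = 1 and t4 = 1.
Check with x1=1, x2=1, x3=1, x4=1, x5=0, x6=1:
t1 = x3 OR x1 = 1 OR 1 = 1
t2 = t1 AND x5 = 1 AND 0 = 0
t3 = x2 AND x6 = 1 AND 1 = 1
t4 = t3 OR t2 = 1 OR 0 = 1
t5 = x4 AND t4 = 1 AND 1 = 1
So t5 = 1 as required.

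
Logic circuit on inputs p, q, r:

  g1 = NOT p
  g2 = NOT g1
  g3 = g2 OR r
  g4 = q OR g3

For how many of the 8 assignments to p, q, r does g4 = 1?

g4 = q OR g3 must be 1, so at least one of q, g3 is 1.
Enumerating the 8 input combinations, 7 give g4 = 1 and 1 give g4 = 0.

7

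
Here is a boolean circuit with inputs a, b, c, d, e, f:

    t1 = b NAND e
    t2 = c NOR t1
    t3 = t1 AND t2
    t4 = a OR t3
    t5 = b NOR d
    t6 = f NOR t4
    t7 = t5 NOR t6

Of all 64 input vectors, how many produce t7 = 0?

t7 = t5 NOR t6 must be 0, so at least one of t5, t6 is 1.
Enumerating the 64 input combinations, 28 give t7 = 0 and 36 give t7 = 1.

28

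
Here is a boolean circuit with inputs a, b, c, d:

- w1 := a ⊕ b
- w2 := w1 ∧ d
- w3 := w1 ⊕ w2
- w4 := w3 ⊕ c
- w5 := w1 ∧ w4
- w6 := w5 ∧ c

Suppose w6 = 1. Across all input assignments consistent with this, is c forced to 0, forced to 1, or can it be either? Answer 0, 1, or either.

1

w6 = w5 ∧ c must be 1, so both w5 = 1 and c = 1.
w5 = w1 ∧ w4 must be 1, so both w1 = 1 and w4 = 1.
w1 = a ⊕ b must be 1, so a and b differ.
Every assignment with w6 = 1 has c = 1; there are 2 such assignment(s).
  a=0, b=1, c=1, d=1
  a=1, b=0, c=1, d=1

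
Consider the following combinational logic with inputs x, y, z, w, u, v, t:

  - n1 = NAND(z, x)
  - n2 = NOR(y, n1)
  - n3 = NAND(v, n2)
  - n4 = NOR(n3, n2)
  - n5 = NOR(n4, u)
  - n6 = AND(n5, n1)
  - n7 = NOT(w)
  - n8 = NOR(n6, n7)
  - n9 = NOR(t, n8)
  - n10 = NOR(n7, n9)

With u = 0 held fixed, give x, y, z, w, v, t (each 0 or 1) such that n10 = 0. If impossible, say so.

x=0, y=0, z=1, w=0, v=1, t=0

n10 = NOR(n7, n9) must be 0, so at least one of n7, n9 is 1.
Check with u = 0 and x=0, y=0, z=1, w=0, v=1, t=0:
n1 = NAND(z, x) = NAND(1, 0) = 1
n2 = NOR(y, n1) = NOR(0, 1) = 0
n3 = NAND(v, n2) = NAND(1, 0) = 1
n4 = NOR(n3, n2) = NOR(1, 0) = 0
n5 = NOR(n4, u) = NOR(0, 0) = 1
n6 = AND(n5, n1) = AND(1, 1) = 1
n7 = NOT(w) = NOT 0 = 1
n8 = NOR(n6, n7) = NOR(1, 1) = 0
n9 = NOR(t, n8) = NOR(0, 0) = 1
n10 = NOR(n7, n9) = NOR(1, 1) = 0
So n10 = 0.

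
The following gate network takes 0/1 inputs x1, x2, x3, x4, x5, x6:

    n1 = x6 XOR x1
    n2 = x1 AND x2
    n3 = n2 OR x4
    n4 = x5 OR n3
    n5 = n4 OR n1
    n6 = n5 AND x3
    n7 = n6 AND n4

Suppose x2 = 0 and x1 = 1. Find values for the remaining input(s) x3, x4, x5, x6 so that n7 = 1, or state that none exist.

n7 = n6 AND n4 must be 1, so both n6 = 1 and n4 = 1.
n6 = n5 AND x3 must be 1, so both n5 = 1 and x3 = 1.
Check with x2 = 0 and x1 = 1 and x3=1, x4=1, x5=0, x6=1:
n1 = x6 XOR x1 = 1 XOR 1 = 0
n2 = x1 AND x2 = 1 AND 0 = 0
n3 = n2 OR x4 = 0 OR 1 = 1
n4 = x5 OR n3 = 0 OR 1 = 1
n5 = n4 OR n1 = 1 OR 0 = 1
n6 = n5 AND x3 = 1 AND 1 = 1
n7 = n6 AND n4 = 1 AND 1 = 1
So n7 = 1.

x3=1 x4=1 x5=0 x6=1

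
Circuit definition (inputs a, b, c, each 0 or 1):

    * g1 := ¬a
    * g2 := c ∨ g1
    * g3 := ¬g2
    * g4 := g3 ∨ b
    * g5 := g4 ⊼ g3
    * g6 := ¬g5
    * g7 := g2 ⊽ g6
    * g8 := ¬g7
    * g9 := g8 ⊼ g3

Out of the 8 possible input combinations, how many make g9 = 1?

6

g9 = g8 ⊼ g3 must be 1, so at least one of g8, g3 is 0.
Satisfying assignments:
  a=0, b=0, c=0
  a=0, b=0, c=1
  a=0, b=1, c=0
  a=0, b=1, c=1
  a=1, b=0, c=1
  a=1, b=1, c=1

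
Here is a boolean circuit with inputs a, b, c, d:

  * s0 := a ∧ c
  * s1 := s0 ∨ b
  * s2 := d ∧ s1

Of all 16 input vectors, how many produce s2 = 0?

11

s2 = d ∧ s1 must be 0, so at least one of d, s1 is 0.
Enumerating the 16 input combinations, 11 give s2 = 0 and 5 give s2 = 1.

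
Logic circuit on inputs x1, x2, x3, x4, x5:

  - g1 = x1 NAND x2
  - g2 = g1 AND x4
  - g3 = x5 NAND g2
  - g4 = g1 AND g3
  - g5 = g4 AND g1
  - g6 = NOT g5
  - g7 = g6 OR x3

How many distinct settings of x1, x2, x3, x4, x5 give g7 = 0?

9

g7 = g6 OR x3 must be 0, so both g6 = 0 and x3 = 0.
g6 = NOT g5 must be 0, so g5 = 1.
Enumerating the 32 input combinations, 9 give g7 = 0 and 23 give g7 = 1.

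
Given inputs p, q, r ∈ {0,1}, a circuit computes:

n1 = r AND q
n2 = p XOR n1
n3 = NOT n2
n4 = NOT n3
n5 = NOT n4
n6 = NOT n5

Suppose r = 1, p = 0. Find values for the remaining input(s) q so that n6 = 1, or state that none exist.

n6 = NOT n5 must be 1, so n5 = 0.
Check with r = 1, p = 0 and q=1:
n1 = r AND q = 1 AND 1 = 1
n2 = p XOR n1 = 0 XOR 1 = 1
n3 = NOT n2 = NOT 1 = 0
n4 = NOT n3 = NOT 0 = 1
n5 = NOT n4 = NOT 1 = 0
n6 = NOT n5 = NOT 0 = 1
So n6 = 1.

q=1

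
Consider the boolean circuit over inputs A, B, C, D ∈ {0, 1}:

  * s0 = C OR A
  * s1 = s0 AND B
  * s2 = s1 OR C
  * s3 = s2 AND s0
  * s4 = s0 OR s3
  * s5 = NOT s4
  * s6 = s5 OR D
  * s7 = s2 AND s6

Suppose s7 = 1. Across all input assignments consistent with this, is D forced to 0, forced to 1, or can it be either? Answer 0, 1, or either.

s7 = s2 AND s6 must be 1, so both s2 = 1 and s6 = 1.
s2 = s1 OR C must be 1, so at least one of s1, C is 1.
s6 = s5 OR D must be 1, so at least one of s5, D is 1.
Every assignment with s7 = 1 has D = 1; there are 5 such assignment(s).

1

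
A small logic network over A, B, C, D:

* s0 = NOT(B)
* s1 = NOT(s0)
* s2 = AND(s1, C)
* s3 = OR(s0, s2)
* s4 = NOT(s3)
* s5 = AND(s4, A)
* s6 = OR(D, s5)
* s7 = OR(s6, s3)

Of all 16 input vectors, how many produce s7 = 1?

s7 = OR(s6, s3) must be 1, so at least one of s6, s3 is 1.
Enumerating the 16 input combinations, 15 give s7 = 1 and 1 give s7 = 0.

15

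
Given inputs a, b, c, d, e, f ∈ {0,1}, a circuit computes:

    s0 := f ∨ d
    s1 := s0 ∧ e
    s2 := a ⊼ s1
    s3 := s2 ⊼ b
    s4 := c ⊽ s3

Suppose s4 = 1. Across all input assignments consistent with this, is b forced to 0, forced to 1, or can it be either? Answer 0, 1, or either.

1

s4 = c ⊽ s3 must be 1, so both c = 0 and s3 = 0.
s3 = s2 ⊼ b must be 0, so both s2 = 1 and b = 1.
Every assignment with s4 = 1 has b = 1; there are 13 such assignment(s).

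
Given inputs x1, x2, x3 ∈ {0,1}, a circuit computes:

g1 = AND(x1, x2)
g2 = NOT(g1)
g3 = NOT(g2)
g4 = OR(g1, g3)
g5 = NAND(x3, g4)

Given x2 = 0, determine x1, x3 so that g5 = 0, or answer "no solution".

no solution exists

With x2 = 0 fixed, none of the 4 settings of x1, x3 give g5 = 0.
For example, with x1=1, x3=0:
g1 = AND(x1, x2) = AND(1, 0) = 0
g2 = NOT(g1) = NOT 0 = 1
g3 = NOT(g2) = NOT 1 = 0
g4 = OR(g1, g3) = OR(0, 0) = 0
g5 = NAND(x3, g4) = NAND(0, 0) = 1
giving g5 = 1 ≠ 0.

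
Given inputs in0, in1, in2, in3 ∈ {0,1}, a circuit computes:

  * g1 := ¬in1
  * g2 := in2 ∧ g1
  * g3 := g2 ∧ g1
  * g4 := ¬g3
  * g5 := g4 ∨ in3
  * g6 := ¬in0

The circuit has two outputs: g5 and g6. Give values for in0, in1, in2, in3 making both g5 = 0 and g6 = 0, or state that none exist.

Check with in0=1, in1=0, in2=1, in3=0:
g1 = ¬in1 = ¬0 = 1
g2 = in2 ∧ g1 = 1 ∧ 1 = 1
g3 = g2 ∧ g1 = 1 ∧ 1 = 1
g4 = ¬g3 = ¬1 = 0
g5 = g4 ∨ in3 = 0 ∨ 0 = 0
g6 = ¬in0 = ¬1 = 0
So g5 = 0 and g6 = 0.

in0=1, in1=0, in2=1, in3=0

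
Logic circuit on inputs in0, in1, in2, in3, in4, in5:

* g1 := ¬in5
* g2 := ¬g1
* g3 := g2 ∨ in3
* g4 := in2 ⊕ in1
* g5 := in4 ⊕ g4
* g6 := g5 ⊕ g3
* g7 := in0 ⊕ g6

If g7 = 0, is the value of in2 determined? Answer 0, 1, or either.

either

Both values of in2 occur among assignments with g7 = 0:
  in2=0: in0=0, in1=0, in2=0, in3=0, in4=0, in5=0
  in2=1: in0=0, in1=0, in2=1, in3=0, in4=0, in5=1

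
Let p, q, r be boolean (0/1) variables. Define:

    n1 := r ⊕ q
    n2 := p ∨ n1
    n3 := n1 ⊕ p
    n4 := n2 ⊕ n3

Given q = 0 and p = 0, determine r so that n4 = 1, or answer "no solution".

With q = 0 and p = 0 fixed, none of the 2 settings of r give n4 = 1.
For example, with r=0:
n1 = r ⊕ q = 0 ⊕ 0 = 0
n2 = p ∨ n1 = 0 ∨ 0 = 0
n3 = n1 ⊕ p = 0 ⊕ 0 = 0
n4 = n2 ⊕ n3 = 0 ⊕ 0 = 0
giving n4 = 0 ≠ 1.

no solution exists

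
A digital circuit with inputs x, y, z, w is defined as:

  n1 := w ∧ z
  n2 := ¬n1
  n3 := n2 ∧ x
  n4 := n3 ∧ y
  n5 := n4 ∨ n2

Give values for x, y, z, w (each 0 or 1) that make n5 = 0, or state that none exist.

x=0 y=0 z=1 w=1

n5 = n4 ∨ n2 must be 0, so both n4 = 0 and n2 = 0.
Check with x=0 y=0 z=1 w=1:
n1 = w ∧ z = 1 ∧ 1 = 1
n2 = ¬n1 = ¬1 = 0
n3 = n2 ∧ x = 0 ∧ 0 = 0
n4 = n3 ∧ y = 0 ∧ 0 = 0
n5 = n4 ∨ n2 = 0 ∨ 0 = 0
So n5 = 0 as required.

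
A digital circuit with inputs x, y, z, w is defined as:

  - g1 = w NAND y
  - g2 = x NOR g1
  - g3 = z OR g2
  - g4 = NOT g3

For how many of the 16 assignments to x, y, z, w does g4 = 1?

g4 = NOT g3 must be 1, so g3 = 0.
Enumerating the 16 input combinations, 7 give g4 = 1 and 9 give g4 = 0.

7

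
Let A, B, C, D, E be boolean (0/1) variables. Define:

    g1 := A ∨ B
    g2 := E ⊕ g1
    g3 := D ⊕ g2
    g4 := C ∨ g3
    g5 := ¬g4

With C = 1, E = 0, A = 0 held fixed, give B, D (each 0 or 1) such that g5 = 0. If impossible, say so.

g5 = ¬g4 must be 0, so g4 = 1.
g4 = C ∨ g3 must be 1, so at least one of C, g3 is 1.
Check with C = 1, E = 0, A = 0 and B=1, D=1:
g1 = A ∨ B = 0 ∨ 1 = 1
g2 = E ⊕ g1 = 0 ⊕ 1 = 1
g3 = D ⊕ g2 = 1 ⊕ 1 = 0
g4 = C ∨ g3 = 1 ∨ 0 = 1
g5 = ¬g4 = ¬1 = 0
So g5 = 0.

B=1, D=1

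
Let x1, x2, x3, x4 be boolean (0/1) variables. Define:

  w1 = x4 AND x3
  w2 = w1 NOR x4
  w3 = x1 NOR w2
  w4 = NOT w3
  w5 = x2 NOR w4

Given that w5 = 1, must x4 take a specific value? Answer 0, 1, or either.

1

w5 = x2 NOR w4 must be 1, so both x2 = 0 and w4 = 0.
Every assignment with w5 = 1 has x4 = 1; there are 2 such assignment(s).
  x1=0, x2=0, x3=0, x4=1
  x1=0, x2=0, x3=1, x4=1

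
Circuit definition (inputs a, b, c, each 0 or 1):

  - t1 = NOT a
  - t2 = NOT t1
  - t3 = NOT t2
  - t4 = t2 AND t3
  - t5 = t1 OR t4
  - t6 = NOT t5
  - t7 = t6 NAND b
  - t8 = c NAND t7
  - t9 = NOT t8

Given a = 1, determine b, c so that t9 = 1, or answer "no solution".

b=0 c=1

Check with a = 1 and b=0, c=1:
t1 = NOT a = NOT 1 = 0
t2 = NOT t1 = NOT 0 = 1
t3 = NOT t2 = NOT 1 = 0
t4 = t2 AND t3 = 1 AND 0 = 0
t5 = t1 OR t4 = 0 OR 0 = 0
t6 = NOT t5 = NOT 0 = 1
t7 = t6 NAND b = 1 NAND 0 = 1
t8 = c NAND t7 = 1 NAND 1 = 0
t9 = NOT t8 = NOT 0 = 1
So t9 = 1.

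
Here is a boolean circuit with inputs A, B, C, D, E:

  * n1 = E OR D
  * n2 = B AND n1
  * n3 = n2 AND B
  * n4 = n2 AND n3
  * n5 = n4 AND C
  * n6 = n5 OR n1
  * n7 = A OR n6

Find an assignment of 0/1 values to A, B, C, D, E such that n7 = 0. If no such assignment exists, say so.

A=0, B=0, C=0, D=0, E=0

n7 = A OR n6 must be 0, so both A = 0 and n6 = 0.
n6 = n5 OR n1 must be 0, so both n5 = 0 and n1 = 0.
n5 = n4 AND C must be 0, so at least one of n4, C is 0.
Check with A=0, B=0, C=0, D=0, E=0:
n1 = E OR D = 0 OR 0 = 0
n2 = B AND n1 = 0 AND 0 = 0
n3 = n2 AND B = 0 AND 0 = 0
n4 = n2 AND n3 = 0 AND 0 = 0
n5 = n4 AND C = 0 AND 0 = 0
n6 = n5 OR n1 = 0 OR 0 = 0
n7 = A OR n6 = 0 OR 0 = 0
So n7 = 0 as required.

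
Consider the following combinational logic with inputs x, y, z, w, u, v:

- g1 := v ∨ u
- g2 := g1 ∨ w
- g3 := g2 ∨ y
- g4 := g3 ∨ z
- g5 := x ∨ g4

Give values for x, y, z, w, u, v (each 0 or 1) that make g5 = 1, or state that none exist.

g5 = x ∨ g4 must be 1, so at least one of x, g4 is 1.
Check with x=0, y=1, z=1, w=0, u=0, v=0:
g1 = v ∨ u = 0 ∨ 0 = 0
g2 = g1 ∨ w = 0 ∨ 0 = 0
g3 = g2 ∨ y = 0 ∨ 1 = 1
g4 = g3 ∨ z = 1 ∨ 1 = 1
g5 = x ∨ g4 = 0 ∨ 1 = 1
So g5 = 1 as required.

x=0, y=1, z=1, w=0, u=0, v=0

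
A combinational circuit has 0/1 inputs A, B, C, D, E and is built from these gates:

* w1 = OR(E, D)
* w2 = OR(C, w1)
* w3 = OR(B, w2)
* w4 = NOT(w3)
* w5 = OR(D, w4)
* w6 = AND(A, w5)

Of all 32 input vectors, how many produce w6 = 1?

9

w6 = AND(A, w5) must be 1, so both A = 1 and w5 = 1.
w5 = OR(D, w4) must be 1, so at least one of D, w4 is 1.
Enumerating the 32 input combinations, 9 give w6 = 1 and 23 give w6 = 0.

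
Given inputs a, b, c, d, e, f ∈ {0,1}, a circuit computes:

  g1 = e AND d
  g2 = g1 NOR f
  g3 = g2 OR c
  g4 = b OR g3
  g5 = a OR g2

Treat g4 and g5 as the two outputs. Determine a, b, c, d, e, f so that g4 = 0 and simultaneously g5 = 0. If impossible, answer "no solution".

Check with a=0, b=0, c=0, d=0, e=1, f=1:
g1 = e AND d = 1 AND 0 = 0
g2 = g1 NOR f = 0 NOR 1 = 0
g3 = g2 OR c = 0 OR 0 = 0
g4 = b OR g3 = 0 OR 0 = 0
g5 = a OR g2 = 0 OR 0 = 0
So g4 = 0 and g5 = 0.

a=0, b=0, c=0, d=0, e=1, f=1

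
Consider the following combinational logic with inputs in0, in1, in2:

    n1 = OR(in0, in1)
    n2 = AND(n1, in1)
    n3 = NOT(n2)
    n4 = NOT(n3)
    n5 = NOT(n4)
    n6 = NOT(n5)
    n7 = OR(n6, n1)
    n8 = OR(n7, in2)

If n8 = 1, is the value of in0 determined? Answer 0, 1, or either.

either

Both values of in0 occur among assignments with n8 = 1:
  in0=0: in0=0, in1=0, in2=1
  in0=1: in0=1, in1=0, in2=0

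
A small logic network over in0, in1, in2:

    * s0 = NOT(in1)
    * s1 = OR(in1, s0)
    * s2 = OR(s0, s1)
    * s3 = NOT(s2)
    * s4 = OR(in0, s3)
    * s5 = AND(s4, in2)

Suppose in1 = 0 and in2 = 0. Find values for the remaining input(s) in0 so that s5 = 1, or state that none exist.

With in1 = 0 and in2 = 0 fixed, none of the 2 settings of in0 give s5 = 1.
For example, with in0=0:
s0 = NOT(in1) = NOT 0 = 1
s1 = OR(in1, s0) = OR(0, 1) = 1
s2 = OR(s0, s1) = OR(1, 1) = 1
s3 = NOT(s2) = NOT 1 = 0
s4 = OR(in0, s3) = OR(0, 0) = 0
s5 = AND(s4, in2) = AND(0, 0) = 0
giving s5 = 0 ≠ 1.

no solution exists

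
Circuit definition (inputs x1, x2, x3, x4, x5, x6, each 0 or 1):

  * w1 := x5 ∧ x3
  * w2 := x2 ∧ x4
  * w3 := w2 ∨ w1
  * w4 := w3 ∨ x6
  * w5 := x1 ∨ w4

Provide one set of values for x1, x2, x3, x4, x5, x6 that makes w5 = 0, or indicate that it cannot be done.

x1=0, x2=0, x3=1, x4=0, x5=0, x6=0

w5 = x1 ∨ w4 must be 0, so both x1 = 0 and w4 = 0.
Check with x1=0, x2=0, x3=1, x4=0, x5=0, x6=0:
w1 = x5 ∧ x3 = 0 ∧ 1 = 0
w2 = x2 ∧ x4 = 0 ∧ 0 = 0
w3 = w2 ∨ w1 = 0 ∨ 0 = 0
w4 = w3 ∨ x6 = 0 ∨ 0 = 0
w5 = x1 ∨ w4 = 0 ∨ 0 = 0
So w5 = 0 as required.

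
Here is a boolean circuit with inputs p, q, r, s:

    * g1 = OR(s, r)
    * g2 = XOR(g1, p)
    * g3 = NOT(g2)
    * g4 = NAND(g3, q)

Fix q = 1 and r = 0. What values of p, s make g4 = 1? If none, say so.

g4 = NAND(g3, q) must be 1, so at least one of g3, q is 0.
Check with q = 1 and r = 0 and p=0, s=1:
g1 = OR(s, r) = OR(1, 0) = 1
g2 = XOR(g1, p) = XOR(1, 0) = 1
g3 = NOT(g2) = NOT 1 = 0
g4 = NAND(g3, q) = NAND(0, 1) = 1
So g4 = 1.

p=0, s=1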